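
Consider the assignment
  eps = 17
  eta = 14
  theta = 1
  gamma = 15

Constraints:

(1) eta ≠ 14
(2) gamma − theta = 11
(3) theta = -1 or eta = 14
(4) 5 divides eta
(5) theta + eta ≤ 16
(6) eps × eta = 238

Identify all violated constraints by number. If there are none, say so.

Violated: 1, 2, and 4.

(1) eta = 14, but 14 is required to differ — violated.
(2) gamma − theta = 15 − 1 = 14, not 11 — violated.
(3) theta = 1 ≠ -1, but eta = 14 = 14 (second disjunct) — OK.
(4) 14 = 5×2 + 4, so 5 does not divide 14 — violated.
(5) theta + eta = 1 + 14 = 15; 15 ≤ 16 — OK.
(6) eps × eta = 17 × 14 = 238 — OK.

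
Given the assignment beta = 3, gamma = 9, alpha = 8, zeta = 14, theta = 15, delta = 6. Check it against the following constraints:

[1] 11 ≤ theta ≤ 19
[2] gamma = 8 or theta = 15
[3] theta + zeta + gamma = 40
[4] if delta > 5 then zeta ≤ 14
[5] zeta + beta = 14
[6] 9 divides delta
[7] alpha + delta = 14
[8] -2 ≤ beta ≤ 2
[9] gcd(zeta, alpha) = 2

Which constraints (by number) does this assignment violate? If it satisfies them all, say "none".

Constraints 3, 5, 6, and 8 are violated.

[1] theta = 15 lies in [11, 19]  true
[2] gamma = 9 ≠ 8, but theta = 15 = 15 (second disjunct)  true
[3] theta + zeta + gamma = 15 + 14 + 9 = 38, not 40  false
[4] delta = 6 > 5, so we need zeta ≤ 14; zeta = 14 ≤ 14  true
[5] zeta + beta = 14 + 3 = 17, not 14  false
[6] 6 = 9×0 + 6, so 9 does not divide 6  false
[7] alpha + delta = 8 + 6 = 14  true
[8] beta = 3 is outside [-2, 2]  false
[9] gcd(14, 8) = 2  true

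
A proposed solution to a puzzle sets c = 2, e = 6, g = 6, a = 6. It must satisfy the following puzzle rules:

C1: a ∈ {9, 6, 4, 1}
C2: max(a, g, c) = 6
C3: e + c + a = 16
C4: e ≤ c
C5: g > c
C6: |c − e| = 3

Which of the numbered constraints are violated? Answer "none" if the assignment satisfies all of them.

Violated: 3, 4, 6.

C1: a = 6 is in {9, 6, 4, 1}  yes
C2: max(6, 6, 2) = 6  yes
C3: e + c + a = 6 + 2 + 6 = 14, not 16  no
C4: e = 6, c = 2; 6 > 2 (want ≤)  no
C5: g = 6, c = 2; 6 > 2  yes
C6: |2 − 6| = 4, not 3  no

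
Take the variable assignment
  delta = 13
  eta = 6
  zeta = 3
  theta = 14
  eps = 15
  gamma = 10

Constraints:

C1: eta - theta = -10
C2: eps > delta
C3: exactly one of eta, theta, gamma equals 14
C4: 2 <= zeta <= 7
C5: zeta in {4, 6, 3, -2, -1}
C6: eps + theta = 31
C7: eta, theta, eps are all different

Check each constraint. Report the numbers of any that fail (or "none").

C1: eta - theta = 6 - 14 = -8, not -10  FAIL
C2: eps = 15, delta = 13; 15 > 13  OK
C3: eta=6, theta=14, gamma=10; 1 of them equals 14  OK
C4: zeta = 3 lies in [2, 7]  OK
C5: zeta = 3 is in {4, 6, 3, -2, -1}  OK
C6: eps + theta = 15 + 14 = 29, not 31  FAIL
C7: values 6, 14, 15 are pairwise distinct  OK

Constraints 1, 6 do not hold.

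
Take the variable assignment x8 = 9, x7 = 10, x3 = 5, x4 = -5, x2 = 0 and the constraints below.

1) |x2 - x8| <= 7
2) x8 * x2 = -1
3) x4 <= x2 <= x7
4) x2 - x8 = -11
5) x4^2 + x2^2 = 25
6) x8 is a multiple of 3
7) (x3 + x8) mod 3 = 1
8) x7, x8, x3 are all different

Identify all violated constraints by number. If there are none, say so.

Constraints 1, 2, 4, and 7 are violated.

1) |0 - 9| = 9; 9 > 7, exceeds bound 7 — does not hold.
2) x8 * x2 = 9 * 0 = 0, not -1 — does not hold.
3) values -5 <= 0 <= 10 — holds.
4) x2 - x8 = 0 - 9 = -9, not -11 — does not hold.
5) x4^2 + x2^2 = (-5)^2 + 0^2 = 25 + 0 = 25 — holds.
6) 9 / 3 = 3, so 3 divides 9 — holds.
7) x3 + x8 = 14; 14 mod 3 = 2, not 1 — does not hold.
8) values 10, 9, 5 are pairwise distinct — holds.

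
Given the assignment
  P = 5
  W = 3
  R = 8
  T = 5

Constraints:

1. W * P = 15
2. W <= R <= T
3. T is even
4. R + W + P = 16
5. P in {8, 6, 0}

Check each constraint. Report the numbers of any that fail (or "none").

1. W * P = 3 * 5 = 15  ✓
2. values 3, 8, 5; R = 8 is not <= T = 5  ✗
3. T = 5 is odd  ✗
4. R + W + P = 8 + 3 + 5 = 16  ✓
5. P = 5 is not in {8, 6, 0}  ✗

Violated: 2, 3, and 5.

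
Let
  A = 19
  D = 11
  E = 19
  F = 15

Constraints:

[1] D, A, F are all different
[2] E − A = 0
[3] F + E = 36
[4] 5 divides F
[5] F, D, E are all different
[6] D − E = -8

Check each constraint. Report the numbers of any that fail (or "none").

[1] values 11, 19, 15 are pairwise distinct  OK
[2] E − A = 19 − 19 = 0  OK
[3] F + E = 15 + 19 = 34, not 36  FAIL
[4] 15 / 5 = 3, so 5 divides 15  OK
[5] values 15, 11, 19 are pairwise distinct  OK
[6] D − E = 11 − 19 = -8  OK

The assignment fails constraint 3.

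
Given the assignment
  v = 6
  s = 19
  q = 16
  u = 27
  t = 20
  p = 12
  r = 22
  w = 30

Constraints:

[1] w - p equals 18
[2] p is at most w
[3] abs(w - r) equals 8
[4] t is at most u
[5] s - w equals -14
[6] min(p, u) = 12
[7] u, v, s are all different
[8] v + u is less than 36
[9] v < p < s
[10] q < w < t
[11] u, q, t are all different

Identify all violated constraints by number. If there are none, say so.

[1] w - p = 30 - 12 = 18 — holds.
[2] p = 12, w = 30; 12 ≤ 30 — holds.
[3] abs(30 - 22) = 8 — holds.
[4] t = 20, u = 27; 20 ≤ 27 — holds.
[5] s - w = 19 - 30 = -11, not -14 — does not hold.
[6] min(12, 27) = 12 — holds.
[7] values 27, 6, 19 are pairwise distinct — holds.
[8] v + u = 6 + 27 = 33; 33 < 36 — holds.
[9] values 6 < 12 < 19 — holds.
[10] values 16, 30, 20; w = 30 is not < t = 20 — does not hold.
[11] values 27, 16, 20 are pairwise distinct — holds.

The assignment fails constraints 5, 10.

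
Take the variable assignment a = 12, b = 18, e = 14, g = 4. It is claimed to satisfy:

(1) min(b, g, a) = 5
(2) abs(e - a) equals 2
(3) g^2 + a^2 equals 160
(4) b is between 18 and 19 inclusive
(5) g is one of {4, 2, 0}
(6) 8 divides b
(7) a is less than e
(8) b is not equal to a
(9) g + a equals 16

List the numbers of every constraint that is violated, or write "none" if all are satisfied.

(1) min(18, 4, 12) = 4, not 5 — fails.
(2) abs(14 - 12) = 2 — holds.
(3) g^2 + a^2 = 4^2 + 12^2 = 16 + 144 = 160 — holds.
(4) b = 18 lies in [18, 19] — holds.
(5) g = 4 is in {4, 2, 0} — holds.
(6) 18 = 8*2 + 2, so 8 does not divide 18 — fails.
(7) a = 12, e = 14; 12 < 14 — holds.
(8) b = 18, a = 12; distinct — holds.
(9) g + a = 4 + 12 = 16 — holds.

Constraints 1 and 6 do not hold.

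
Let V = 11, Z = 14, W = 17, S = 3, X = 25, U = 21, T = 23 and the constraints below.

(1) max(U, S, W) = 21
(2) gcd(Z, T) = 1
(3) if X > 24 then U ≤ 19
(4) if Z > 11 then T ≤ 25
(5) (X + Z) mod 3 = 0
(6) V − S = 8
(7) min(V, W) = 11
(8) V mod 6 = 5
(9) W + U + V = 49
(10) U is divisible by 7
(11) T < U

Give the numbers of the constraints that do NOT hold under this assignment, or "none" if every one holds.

Constraints 3 and 11 do not hold.

(1) max(21, 3, 17) = 21  holds
(2) gcd(14, 23) = 1  holds
(3) X = 25 > 24, so we need U ≤ 19; but U = 21 > 19  fails
(4) Z = 14 > 11, so we need T ≤ 25; T = 23 ≤ 25  holds
(5) X + Z = 39; 39 mod 3 = 0  holds
(6) V − S = 11 − 3 = 8  holds
(7) min(11, 17) = 11  holds
(8) 11 mod 6 = 5  holds
(9) W + U + V = 17 + 21 + 11 = 49  holds
(10) 21 / 7 = 3, so 7 divides 21  holds
(11) T = 23, U = 21; 23 ≥ 21 (want <)  fails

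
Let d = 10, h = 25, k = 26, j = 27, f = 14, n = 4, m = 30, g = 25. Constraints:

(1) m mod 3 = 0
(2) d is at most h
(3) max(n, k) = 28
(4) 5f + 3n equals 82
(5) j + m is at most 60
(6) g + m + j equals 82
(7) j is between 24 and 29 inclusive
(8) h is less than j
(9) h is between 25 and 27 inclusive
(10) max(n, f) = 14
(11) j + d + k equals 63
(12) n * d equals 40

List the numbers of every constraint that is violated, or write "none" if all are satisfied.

The assignment fails constraint 3.

(1) 30 mod 3 = 0  ✓
(2) d = 10, h = 25; 10 ≤ 25  ✓
(3) max(4, 26) = 26, not 28  ✗
(4) 5f + 3n = 5(14) + 3(4) = 82  ✓
(5) j + m = 27 + 30 = 57; 57 ≤ 60  ✓
(6) g + m + j = 25 + 30 + 27 = 82  ✓
(7) j = 27 lies in [24, 29]  ✓
(8) h = 25, j = 27; 25 < 27  ✓
(9) h = 25 lies in [25, 27]  ✓
(10) max(4, 14) = 14  ✓
(11) j + d + k = 27 + 10 + 26 = 63  ✓
(12) n * d = 4 * 10 = 40  ✓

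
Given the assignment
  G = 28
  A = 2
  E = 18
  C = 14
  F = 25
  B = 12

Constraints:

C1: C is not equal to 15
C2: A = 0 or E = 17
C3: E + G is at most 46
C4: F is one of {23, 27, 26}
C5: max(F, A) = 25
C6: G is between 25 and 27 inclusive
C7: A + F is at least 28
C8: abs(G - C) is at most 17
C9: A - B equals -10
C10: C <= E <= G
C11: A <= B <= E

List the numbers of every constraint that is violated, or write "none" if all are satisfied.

C1: C = 14, and 14 ≠ 15 — holds.
C2: A = 2 ≠ 0 and E = 18 ≠ 17; both disjuncts false — fails.
C3: E + G = 18 + 28 = 46; 46 ≤ 46 — holds.
C4: F = 25 is not in {23, 27, 26} — fails.
C5: max(25, 2) = 25 — holds.
C6: G = 28 is outside [25, 27] — fails.
C7: A + F = 2 + 25 = 27; 27 < 28, bound 28 not met — fails.
C8: abs(28 - 14) = 14; 14 ≤ 17 — holds.
C9: A - B = 2 - 12 = -10 — holds.
C10: values 14 <= 18 <= 28 — holds.
C11: values 2 <= 12 <= 18 — holds.

No — constraints 2, 4, 6, 7 are not satisfied.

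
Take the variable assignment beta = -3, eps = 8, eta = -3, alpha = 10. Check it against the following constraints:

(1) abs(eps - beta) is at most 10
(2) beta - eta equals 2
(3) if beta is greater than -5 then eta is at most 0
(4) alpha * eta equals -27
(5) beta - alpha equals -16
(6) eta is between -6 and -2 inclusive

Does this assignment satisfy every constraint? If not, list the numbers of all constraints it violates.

The assignment fails constraints 1, 2, 4, and 5.

(1) abs(8 - (-3)) = 11; 11 > 10, exceeds bound 10 — does not hold.
(2) beta - eta = -3 - (-3) = 0, not 2 — does not hold.
(3) beta = -3 > -5, so we need eta ≤ 0; eta = -3 ≤ 0 — holds.
(4) alpha * eta = 10 * (-3) = -30, not -27 — does not hold.
(5) beta - alpha = -3 - 10 = -13, not -16 — does not hold.
(6) eta = -3 lies in [-6, -2] — holds.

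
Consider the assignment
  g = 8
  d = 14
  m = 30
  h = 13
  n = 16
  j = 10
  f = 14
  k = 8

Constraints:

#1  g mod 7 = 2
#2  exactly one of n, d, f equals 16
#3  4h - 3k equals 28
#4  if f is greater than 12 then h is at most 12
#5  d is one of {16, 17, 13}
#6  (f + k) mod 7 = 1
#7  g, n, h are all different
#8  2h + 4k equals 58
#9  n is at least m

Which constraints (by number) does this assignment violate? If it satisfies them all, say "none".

#1 8 mod 7 = 1, not 2 — fails.
#2 n=16, d=14, f=14; 1 of them equals 16 — holds.
#3 4h - 3k = 4(13) - 3(8) = 28 — holds.
#4 f = 14 > 12, so we need h ≤ 12; but h = 13 > 12 — fails.
#5 d = 14 is not in {16, 17, 13} — fails.
#6 f + k = 22; 22 mod 7 = 1 — holds.
#7 values 8, 16, 13 are pairwise distinct — holds.
#8 2h + 4k = 2(13) + 4(8) = 58 — holds.
#9 n = 16, m = 30; 16 < 30 (want ≥) — fails.

No — constraints 1, 4, 5, 9 are not satisfied.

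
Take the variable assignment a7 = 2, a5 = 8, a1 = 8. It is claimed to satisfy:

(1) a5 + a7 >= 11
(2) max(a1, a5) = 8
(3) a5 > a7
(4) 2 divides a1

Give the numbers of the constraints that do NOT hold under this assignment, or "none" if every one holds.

Constraint 1 does not hold.

(1) a5 + a7 = 8 + 2 = 10; 10 < 11, bound 11 not met — does not hold.
(2) max(8, 8) = 8 — holds.
(3) a5 = 8, a7 = 2; 8 > 2 — holds.
(4) 8 / 2 = 4, so 2 divides 8 — holds.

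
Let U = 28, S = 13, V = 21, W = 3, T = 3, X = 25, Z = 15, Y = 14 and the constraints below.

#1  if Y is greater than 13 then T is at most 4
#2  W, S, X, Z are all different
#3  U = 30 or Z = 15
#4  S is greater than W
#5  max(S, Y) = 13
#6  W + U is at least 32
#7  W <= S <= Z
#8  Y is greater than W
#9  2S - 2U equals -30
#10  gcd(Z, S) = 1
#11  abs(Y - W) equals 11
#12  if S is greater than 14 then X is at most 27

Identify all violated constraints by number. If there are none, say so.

The assignment fails constraints 5 and 6.

#1 Y = 14 > 13, so we need T ≤ 4; T = 3 ≤ 4 — holds.
#2 values 3, 13, 25, 15 are pairwise distinct — holds.
#3 U = 28 ≠ 30, but Z = 15 = 15 (second disjunct) — holds.
#4 S = 13, W = 3; 13 > 3 — holds.
#5 max(13, 14) = 14, not 13 — fails.
#6 W + U = 3 + 28 = 31; 31 < 32, bound 32 not met — fails.
#7 values 3 <= 13 <= 15 — holds.
#8 Y = 14, W = 3; 14 > 3 — holds.
#9 2S - 2U = 2(13) - 2(28) = -30 — holds.
#10 gcd(15, 13) = 1 — holds.
#11 abs(14 - 3) = 11 — holds.
#12 S = 13, not > 14; antecedent false, conditional vacuously true — holds.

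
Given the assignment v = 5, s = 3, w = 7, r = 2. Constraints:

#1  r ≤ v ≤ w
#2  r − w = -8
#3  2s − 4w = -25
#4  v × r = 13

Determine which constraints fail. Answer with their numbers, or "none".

Constraints 2, 3, and 4 are violated.

#1 values 2 ≤ 5 ≤ 7 — holds.
#2 r − w = 2 − 7 = -5, not -8 — fails.
#3 2s − 4w = 2(3) − 4(7) = -22, not -25 — fails.
#4 v × r = 5 × 2 = 10, not 13 — fails.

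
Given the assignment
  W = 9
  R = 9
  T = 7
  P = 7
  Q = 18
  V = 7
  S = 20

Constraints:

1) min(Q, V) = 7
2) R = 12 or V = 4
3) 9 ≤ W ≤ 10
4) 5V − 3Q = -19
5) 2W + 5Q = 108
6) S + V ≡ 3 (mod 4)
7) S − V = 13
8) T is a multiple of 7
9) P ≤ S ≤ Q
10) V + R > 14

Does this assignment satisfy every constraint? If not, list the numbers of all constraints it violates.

The assignment fails constraints 2 and 9.

1) min(18, 7) = 7  OK
2) R = 9 ≠ 12 and V = 7 ≠ 4; both disjuncts false  FAIL
3) W = 9 lies in [9, 10]  OK
4) 5V − 3Q = 5(7) − 3(18) = -19  OK
5) 2W + 5Q = 2(9) + 5(18) = 108  OK
6) S + V = 27; 27 mod 4 = 3  OK
7) S − V = 20 − 7 = 13  OK
8) 7 / 7 = 1, so 7 divides 7  OK
9) values 7, 20, 18; S = 20 is not ≤ Q = 18  FAIL
10) V + R = 7 + 9 = 16; 16 > 14  OK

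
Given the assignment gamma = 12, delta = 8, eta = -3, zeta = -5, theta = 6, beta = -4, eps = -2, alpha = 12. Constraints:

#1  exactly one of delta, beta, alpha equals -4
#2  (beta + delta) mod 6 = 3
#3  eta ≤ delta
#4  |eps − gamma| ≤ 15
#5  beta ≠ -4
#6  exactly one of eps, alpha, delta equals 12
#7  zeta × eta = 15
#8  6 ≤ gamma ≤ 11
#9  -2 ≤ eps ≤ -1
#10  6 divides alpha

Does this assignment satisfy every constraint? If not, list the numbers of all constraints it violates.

#1 delta=8, beta=-4, alpha=12; 1 of them equals -4 — satisfied.
#2 beta + delta = 4; 4 mod 6 = 4, not 3 — violated.
#3 eta = -3, delta = 8; -3 ≤ 8 — satisfied.
#4 |-2 − 12| = 14; 14 ≤ 15 — satisfied.
#5 beta = -4, but -4 is required to differ — violated.
#6 eps=-2, alpha=12, delta=8; 1 of them equals 12 — satisfied.
#7 zeta × eta = -5 × (-3) = 15 — satisfied.
#8 gamma = 12 is outside [6, 11] — violated.
#9 eps = -2 lies in [-2, -1] — satisfied.
#10 12 / 6 = 2, so 6 divides 12 — satisfied.

Violated: 2, 5, 8.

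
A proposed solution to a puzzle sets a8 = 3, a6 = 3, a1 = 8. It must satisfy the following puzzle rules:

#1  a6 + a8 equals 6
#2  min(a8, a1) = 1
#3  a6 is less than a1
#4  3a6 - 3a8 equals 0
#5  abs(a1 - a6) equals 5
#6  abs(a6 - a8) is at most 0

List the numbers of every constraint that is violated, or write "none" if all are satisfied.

#1 a6 + a8 = 3 + 3 = 6  ✔
#2 min(3, 8) = 3, not 1  ✘
#3 a6 = 3, a1 = 8; 3 < 8  ✔
#4 3a6 - 3a8 = 3(3) - 3(3) = 0  ✔
#5 abs(8 - 3) = 5  ✔
#6 abs(3 - 3) = 0; 0 ≤ 0  ✔

Constraint 2 is violated.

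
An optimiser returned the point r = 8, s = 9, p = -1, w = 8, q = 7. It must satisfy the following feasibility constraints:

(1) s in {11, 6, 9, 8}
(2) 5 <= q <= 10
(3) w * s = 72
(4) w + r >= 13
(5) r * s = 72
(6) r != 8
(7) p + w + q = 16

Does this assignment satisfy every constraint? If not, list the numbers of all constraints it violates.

Constraints 6 and 7 do not hold.

(1) s = 9 is in {11, 6, 9, 8} — holds.
(2) q = 7 lies in [5, 10] — holds.
(3) w * s = 8 * 9 = 72 — holds.
(4) w + r = 8 + 8 = 16; 16 ≥ 13 — holds.
(5) r * s = 8 * 9 = 72 — holds.
(6) r = 8, but 8 is required to differ — fails.
(7) p + w + q = -1 + 8 + 7 = 14, not 16 — fails.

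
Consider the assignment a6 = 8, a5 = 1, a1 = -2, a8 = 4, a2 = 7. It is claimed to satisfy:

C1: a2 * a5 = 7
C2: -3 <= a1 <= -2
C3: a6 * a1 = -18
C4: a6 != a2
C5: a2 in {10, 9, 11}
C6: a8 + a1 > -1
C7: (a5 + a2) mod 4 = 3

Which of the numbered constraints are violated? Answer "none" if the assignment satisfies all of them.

C1: a2 * a5 = 7 * 1 = 7 — holds.
C2: a1 = -2 lies in [-3, -2] — holds.
C3: a6 * a1 = 8 * (-2) = -16, not -18 — does not hold.
C4: a6 = 8, a2 = 7; distinct — holds.
C5: a2 = 7 is not in {10, 9, 11} — does not hold.
C6: a8 + a1 = 4 + (-2) = 2; 2 > -1 — holds.
C7: a5 + a2 = 8; 8 mod 4 = 0, not 3 — does not hold.

No — constraints 3, 5, and 7 are not satisfied.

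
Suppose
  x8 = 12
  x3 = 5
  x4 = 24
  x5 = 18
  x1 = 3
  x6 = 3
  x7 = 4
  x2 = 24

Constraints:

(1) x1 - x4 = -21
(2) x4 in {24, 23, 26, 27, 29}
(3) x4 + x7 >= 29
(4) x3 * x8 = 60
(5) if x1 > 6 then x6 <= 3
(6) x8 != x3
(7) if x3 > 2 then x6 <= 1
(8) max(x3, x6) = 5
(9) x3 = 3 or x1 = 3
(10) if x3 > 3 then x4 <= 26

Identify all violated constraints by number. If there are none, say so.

(1) x1 - x4 = 3 - 24 = -21  yes
(2) x4 = 24 is in {24, 23, 26, 27, 29}  yes
(3) x4 + x7 = 24 + 4 = 28; 28 < 29, bound 29 not met  no
(4) x3 * x8 = 5 * 12 = 60  yes
(5) x1 = 3, not > 6; antecedent false, conditional vacuously true  yes
(6) x8 = 12, x3 = 5; distinct  yes
(7) x3 = 5 > 2, so we need x6 ≤ 1; but x6 = 3 > 1  no
(8) max(5, 3) = 5  yes
(9) x3 = 5 ≠ 3, but x1 = 3 = 3 (second disjunct)  yes
(10) x3 = 5 > 3, so we need x4 ≤ 26; x4 = 24 ≤ 26  yes

Violated: 3 and 7.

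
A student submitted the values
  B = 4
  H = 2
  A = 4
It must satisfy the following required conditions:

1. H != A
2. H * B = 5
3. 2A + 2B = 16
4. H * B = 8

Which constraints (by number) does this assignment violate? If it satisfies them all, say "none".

1. H = 2, A = 4; distinct  yes
2. H * B = 2 * 4 = 8, not 5  no
3. 2A + 2B = 2(4) + 2(4) = 16  yes
4. H * B = 2 * 4 = 8  yes

Constraint 2 is violated.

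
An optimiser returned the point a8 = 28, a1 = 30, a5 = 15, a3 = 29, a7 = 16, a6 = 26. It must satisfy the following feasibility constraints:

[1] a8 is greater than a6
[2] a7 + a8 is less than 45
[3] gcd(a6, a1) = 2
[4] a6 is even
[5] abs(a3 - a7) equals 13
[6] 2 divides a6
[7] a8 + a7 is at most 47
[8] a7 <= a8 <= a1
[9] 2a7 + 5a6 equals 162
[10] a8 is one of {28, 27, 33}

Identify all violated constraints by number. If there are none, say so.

[1] a8 = 28, a6 = 26; 28 > 26  ✔
[2] a7 + a8 = 16 + 28 = 44; 44 < 45  ✔
[3] gcd(26, 30) = 2  ✔
[4] a6 = 26 is even  ✔
[5] abs(29 - 16) = 13  ✔
[6] 26 / 2 = 13, so 2 divides 26  ✔
[7] a8 + a7 = 28 + 16 = 44; 44 ≤ 47  ✔
[8] values 16 <= 28 <= 30  ✔
[9] 2a7 + 5a6 = 2(16) + 5(26) = 162  ✔
[10] a8 = 28 is in {28, 27, 33}  ✔

None — every constraint holds.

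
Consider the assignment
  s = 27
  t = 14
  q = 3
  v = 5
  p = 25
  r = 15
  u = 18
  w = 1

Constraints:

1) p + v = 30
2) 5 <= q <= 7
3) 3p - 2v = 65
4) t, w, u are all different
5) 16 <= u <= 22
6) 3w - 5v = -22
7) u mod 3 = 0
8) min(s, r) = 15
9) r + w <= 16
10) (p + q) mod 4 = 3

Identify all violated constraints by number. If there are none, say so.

1) p + v = 25 + 5 = 30 — OK.
2) q = 3 is outside [5, 7] — violated.
3) 3p - 2v = 3(25) - 2(5) = 65 — OK.
4) values 14, 1, 18 are pairwise distinct — OK.
5) u = 18 lies in [16, 22] — OK.
6) 3w - 5v = 3(1) - 5(5) = -22 — OK.
7) 18 mod 3 = 0 — OK.
8) min(27, 15) = 15 — OK.
9) r + w = 15 + 1 = 16; 16 ≤ 16 — OK.
10) p + q = 28; 28 mod 4 = 0, not 3 — violated.

Constraints 2 and 10 do not hold.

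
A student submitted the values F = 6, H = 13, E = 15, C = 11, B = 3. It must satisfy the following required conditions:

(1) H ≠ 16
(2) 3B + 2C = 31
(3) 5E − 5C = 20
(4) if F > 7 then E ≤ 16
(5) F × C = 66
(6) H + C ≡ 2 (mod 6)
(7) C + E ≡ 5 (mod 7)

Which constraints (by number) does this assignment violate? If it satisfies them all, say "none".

(1) H = 13, and 13 ≠ 16 — OK.
(2) 3B + 2C = 3(3) + 2(11) = 31 — OK.
(3) 5E − 5C = 5(15) − 5(11) = 20 — OK.
(4) F = 6, not > 7; antecedent false, conditional vacuously true — OK.
(5) F × C = 6 × 11 = 66 — OK.
(6) H + C = 24; 24 mod 6 = 0, not 2 — violated.
(7) C + E = 26; 26 mod 7 = 5 — OK.

The assignment fails constraint 6.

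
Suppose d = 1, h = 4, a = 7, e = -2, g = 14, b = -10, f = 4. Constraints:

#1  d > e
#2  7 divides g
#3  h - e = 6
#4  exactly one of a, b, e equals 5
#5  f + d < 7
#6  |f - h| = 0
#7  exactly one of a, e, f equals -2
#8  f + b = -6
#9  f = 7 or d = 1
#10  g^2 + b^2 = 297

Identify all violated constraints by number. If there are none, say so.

#1 d = 1, e = -2; 1 > -2  ✓
#2 14 / 7 = 2, so 7 divides 14  ✓
#3 h - e = 4 - (-2) = 6  ✓
#4 a=7, b=-10, e=-2; 0 of them equal 5, not exactly one  ✗
#5 f + d = 4 + 1 = 5; 5 < 7  ✓
#6 |4 - 4| = 0  ✓
#7 a=7, e=-2, f=4; 1 of them equals -2  ✓
#8 f + b = 4 + (-10) = -6  ✓
#9 f = 4 ≠ 7, but d = 1 = 1 (second disjunct)  ✓
#10 g^2 + b^2 = 14^2 + (-10)^2 = 196 + 100 = 296, not 297  ✗

Violated: 4 and 10.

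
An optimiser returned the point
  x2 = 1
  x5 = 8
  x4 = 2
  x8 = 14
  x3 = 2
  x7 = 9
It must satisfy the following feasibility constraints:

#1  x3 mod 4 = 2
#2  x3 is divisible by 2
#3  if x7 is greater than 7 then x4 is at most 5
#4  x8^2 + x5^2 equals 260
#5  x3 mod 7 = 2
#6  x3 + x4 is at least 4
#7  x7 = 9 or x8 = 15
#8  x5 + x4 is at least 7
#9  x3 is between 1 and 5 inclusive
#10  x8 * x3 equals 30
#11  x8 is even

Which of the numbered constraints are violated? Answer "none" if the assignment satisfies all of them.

#1 2 mod 4 = 2 — holds.
#2 2 / 2 = 1, so 2 divides 2 — holds.
#3 x7 = 9 > 7, so we need x4 ≤ 5; x4 = 2 ≤ 5 — holds.
#4 x8^2 + x5^2 = 14^2 + 8^2 = 196 + 64 = 260 — holds.
#5 2 mod 7 = 2 — holds.
#6 x3 + x4 = 2 + 2 = 4; 4 ≥ 4 — holds.
#7 x7 = 9 = 9 (first disjunct) — holds.
#8 x5 + x4 = 8 + 2 = 10; 10 ≥ 7 — holds.
#9 x3 = 2 lies in [1, 5] — holds.
#10 x8 * x3 = 14 * 2 = 28, not 30 — does not hold.
#11 x8 = 14 is even — holds.

The assignment fails constraint 10.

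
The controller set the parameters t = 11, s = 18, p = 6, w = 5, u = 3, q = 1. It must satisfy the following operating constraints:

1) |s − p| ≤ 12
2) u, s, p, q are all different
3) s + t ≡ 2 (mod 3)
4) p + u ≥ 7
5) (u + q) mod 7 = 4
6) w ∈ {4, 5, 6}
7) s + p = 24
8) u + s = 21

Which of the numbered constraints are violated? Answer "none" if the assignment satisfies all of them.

None — every constraint holds.

1) |18 − 6| = 12; 12 ≤ 12  ✔
2) values 3, 18, 6, 1 are pairwise distinct  ✔
3) s + t = 29; 29 mod 3 = 2  ✔
4) p + u = 6 + 3 = 9; 9 ≥ 7  ✔
5) u + q = 4; 4 mod 7 = 4  ✔
6) w = 5 is in {4, 5, 6}  ✔
7) s + p = 18 + 6 = 24  ✔
8) u + s = 3 + 18 = 21  ✔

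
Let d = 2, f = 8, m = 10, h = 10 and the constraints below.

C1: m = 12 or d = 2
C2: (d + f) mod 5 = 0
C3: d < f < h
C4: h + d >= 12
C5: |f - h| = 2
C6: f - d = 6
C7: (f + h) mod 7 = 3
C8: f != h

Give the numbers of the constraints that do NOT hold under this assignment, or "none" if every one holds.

C1: m = 10 ≠ 12, but d = 2 = 2 (second disjunct)  true
C2: d + f = 10; 10 mod 5 = 0  true
C3: values 2 < 8 < 10  true
C4: h + d = 10 + 2 = 12; 12 ≥ 12  true
C5: |8 - 10| = 2  true
C6: f - d = 8 - 2 = 6  true
C7: f + h = 18; 18 mod 7 = 4, not 3  false
C8: f = 8, h = 10; distinct  true

No — constraint 7 is not satisfied.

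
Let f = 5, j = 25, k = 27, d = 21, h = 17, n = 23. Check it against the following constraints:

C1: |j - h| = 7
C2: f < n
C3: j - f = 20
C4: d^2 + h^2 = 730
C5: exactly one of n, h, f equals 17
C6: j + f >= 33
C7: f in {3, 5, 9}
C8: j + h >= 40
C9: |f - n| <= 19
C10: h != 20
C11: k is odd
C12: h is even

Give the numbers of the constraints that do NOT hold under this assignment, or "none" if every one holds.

C1: |25 - 17| = 8, not 7 — fails.
C2: f = 5, n = 23; 5 < 23 — holds.
C3: j - f = 25 - 5 = 20 — holds.
C4: d^2 + h^2 = 21^2 + 17^2 = 441 + 289 = 730 — holds.
C5: n=23, h=17, f=5; 1 of them equals 17 — holds.
C6: j + f = 25 + 5 = 30; 30 < 33, bound 33 not met — fails.
C7: f = 5 is in {3, 5, 9} — holds.
C8: j + h = 25 + 17 = 42; 42 ≥ 40 — holds.
C9: |5 - 23| = 18; 18 ≤ 19 — holds.
C10: h = 17, and 17 ≠ 20 — holds.
C11: k = 27 is odd — holds.
C12: h = 17 is odd — fails.

Constraints 1, 6, and 12 do not hold.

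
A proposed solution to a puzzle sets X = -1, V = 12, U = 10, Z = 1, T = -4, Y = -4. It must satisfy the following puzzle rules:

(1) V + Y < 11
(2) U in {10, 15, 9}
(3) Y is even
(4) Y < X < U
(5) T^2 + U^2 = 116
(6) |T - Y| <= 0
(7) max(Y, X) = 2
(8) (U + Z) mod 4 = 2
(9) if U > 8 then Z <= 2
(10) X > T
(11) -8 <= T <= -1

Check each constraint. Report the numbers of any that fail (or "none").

(1) V + Y = 12 + (-4) = 8; 8 < 11 — holds.
(2) U = 10 is in {10, 15, 9} — holds.
(3) Y = -4 is even — holds.
(4) values -4 < -1 < 10 — holds.
(5) T^2 + U^2 = (-4)^2 + 10^2 = 16 + 100 = 116 — holds.
(6) |-4 - (-4)| = 0; 0 ≤ 0 — holds.
(7) max(-4, -1) = -1, not 2 — does not hold.
(8) U + Z = 11; 11 mod 4 = 3, not 2 — does not hold.
(9) U = 10 > 8, so we need Z ≤ 2; Z = 1 ≤ 2 — holds.
(10) X = -1, T = -4; -1 > -4 — holds.
(11) T = -4 lies in [-8, -1] — holds.

Violated: 7 and 8.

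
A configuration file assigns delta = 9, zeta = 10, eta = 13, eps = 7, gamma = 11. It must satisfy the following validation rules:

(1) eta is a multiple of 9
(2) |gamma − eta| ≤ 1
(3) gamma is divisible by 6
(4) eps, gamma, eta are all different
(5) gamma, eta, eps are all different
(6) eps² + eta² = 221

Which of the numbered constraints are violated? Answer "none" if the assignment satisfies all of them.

(1) 13 = 9×1 + 4, so 9 does not divide 13 — violated.
(2) |11 − 13| = 2; 2 > 1, exceeds bound 1 — violated.
(3) 11 = 6×1 + 5, so 6 does not divide 11 — violated.
(4) values 7, 11, 13 are pairwise distinct — OK.
(5) values 11, 13, 7 are pairwise distinct — OK.
(6) eps² + eta² = 7² + 13² = 49 + 169 = 218, not 221 — violated.

Constraints 1, 2, 3, and 6 do not hold.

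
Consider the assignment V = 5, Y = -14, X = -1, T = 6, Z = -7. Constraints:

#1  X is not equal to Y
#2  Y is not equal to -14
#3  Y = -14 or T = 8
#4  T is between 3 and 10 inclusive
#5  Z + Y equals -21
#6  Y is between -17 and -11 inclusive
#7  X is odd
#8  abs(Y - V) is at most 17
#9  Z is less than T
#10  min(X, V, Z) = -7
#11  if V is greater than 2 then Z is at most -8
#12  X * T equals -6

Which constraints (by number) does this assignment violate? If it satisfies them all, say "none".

#1 X = -1, Y = -14; distinct  holds
#2 Y = -14, but -14 is required to differ  fails
#3 Y = -14 = -14 (first disjunct)  holds
#4 T = 6 lies in [3, 10]  holds
#5 Z + Y = -7 + (-14) = -21  holds
#6 Y = -14 lies in [-17, -11]  holds
#7 X = -1 is odd  holds
#8 abs(-14 - 5) = 19; 19 > 17, exceeds bound 17  fails
#9 Z = -7, T = 6; -7 < 6  holds
#10 min(-1, 5, -7) = -7  holds
#11 V = 5 > 2, so we need Z ≤ -8; but Z = -7 > -8  fails
#12 X * T = -1 * 6 = -6  holds

The assignment fails constraints 2, 8, and 11.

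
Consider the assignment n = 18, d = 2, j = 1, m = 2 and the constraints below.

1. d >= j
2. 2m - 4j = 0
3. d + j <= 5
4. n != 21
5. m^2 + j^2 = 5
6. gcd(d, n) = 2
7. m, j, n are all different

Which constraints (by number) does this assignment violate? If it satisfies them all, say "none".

None — every constraint holds.

1. d = 2, j = 1; 2 ≥ 1  yes
2. 2m - 4j = 2(2) - 4(1) = 0  yes
3. d + j = 2 + 1 = 3; 3 ≤ 5  yes
4. n = 18, and 18 ≠ 21  yes
5. m^2 + j^2 = 2^2 + 1^2 = 4 + 1 = 5  yes
6. gcd(2, 18) = 2  yes
7. values 2, 1, 18 are pairwise distinct  yes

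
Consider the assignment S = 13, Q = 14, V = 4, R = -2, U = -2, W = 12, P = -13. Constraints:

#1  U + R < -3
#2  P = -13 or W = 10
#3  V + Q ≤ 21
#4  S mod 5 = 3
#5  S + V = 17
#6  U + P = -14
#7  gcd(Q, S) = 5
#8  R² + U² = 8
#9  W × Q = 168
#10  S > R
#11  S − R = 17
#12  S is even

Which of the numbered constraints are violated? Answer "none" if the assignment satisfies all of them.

#1 U + R = -2 + (-2) = -4; -4 < -3 — satisfied.
#2 P = -13 = -13 (first disjunct) — satisfied.
#3 V + Q = 4 + 14 = 18; 18 ≤ 21 — satisfied.
#4 13 mod 5 = 3 — satisfied.
#5 S + V = 13 + 4 = 17 — satisfied.
#6 U + P = -2 + (-13) = -15, not -14 — violated.
#7 gcd(14, 13) = 1, not 5 — violated.
#8 R² + U² = (-2)² + (-2)² = 4 + 4 = 8 — satisfied.
#9 W × Q = 12 × 14 = 168 — satisfied.
#10 S = 13, R = -2; 13 > -2 — satisfied.
#11 S − R = 13 − (-2) = 15, not 17 — violated.
#12 S = 13 is odd — violated.

Constraints 6, 7, 11, and 12 are violated.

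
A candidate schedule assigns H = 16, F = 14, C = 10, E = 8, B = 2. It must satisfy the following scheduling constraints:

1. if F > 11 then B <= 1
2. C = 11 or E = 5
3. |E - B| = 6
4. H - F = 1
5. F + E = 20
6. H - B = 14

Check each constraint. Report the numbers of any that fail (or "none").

Violated: 1, 2, 4, and 5.

1. F = 14 > 11, so we need B ≤ 1; but B = 2 > 1  no
2. C = 10 ≠ 11 and E = 8 ≠ 5; both disjuncts false  no
3. |8 - 2| = 6  yes
4. H - F = 16 - 14 = 2, not 1  no
5. F + E = 14 + 8 = 22, not 20  no
6. H - B = 16 - 2 = 14  yes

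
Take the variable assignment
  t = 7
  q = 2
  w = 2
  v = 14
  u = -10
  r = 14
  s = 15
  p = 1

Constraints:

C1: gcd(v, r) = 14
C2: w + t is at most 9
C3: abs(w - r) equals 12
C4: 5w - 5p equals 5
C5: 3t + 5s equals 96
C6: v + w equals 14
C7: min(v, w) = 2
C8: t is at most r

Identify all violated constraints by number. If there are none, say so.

Constraint 6 does not hold.

C1: gcd(14, 14) = 14 — OK.
C2: w + t = 2 + 7 = 9; 9 ≤ 9 — OK.
C3: abs(2 - 14) = 12 — OK.
C4: 5w - 5p = 5(2) - 5(1) = 5 — OK.
C5: 3t + 5s = 3(7) + 5(15) = 96 — OK.
C6: v + w = 14 + 2 = 16, not 14 — violated.
C7: min(14, 2) = 2 — OK.
C8: t = 7, r = 14; 7 ≤ 14 — OK.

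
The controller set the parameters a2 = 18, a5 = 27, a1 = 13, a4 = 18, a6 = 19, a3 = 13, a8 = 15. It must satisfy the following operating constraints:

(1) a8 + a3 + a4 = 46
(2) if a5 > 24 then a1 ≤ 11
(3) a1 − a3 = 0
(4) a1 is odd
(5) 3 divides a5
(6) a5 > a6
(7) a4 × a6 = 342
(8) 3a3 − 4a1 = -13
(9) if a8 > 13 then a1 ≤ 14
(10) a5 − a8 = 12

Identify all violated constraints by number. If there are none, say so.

Constraint 2 does not hold.

(1) a8 + a3 + a4 = 15 + 13 + 18 = 46 — OK.
(2) a5 = 27 > 24, so we need a1 ≤ 11; but a1 = 13 > 11 — violated.
(3) a1 − a3 = 13 − 13 = 0 — OK.
(4) a1 = 13 is odd — OK.
(5) 27 / 3 = 9, so 3 divides 27 — OK.
(6) a5 = 27, a6 = 19; 27 > 19 — OK.
(7) a4 × a6 = 18 × 19 = 342 — OK.
(8) 3a3 − 4a1 = 3(13) − 4(13) = -13 — OK.
(9) a8 = 15 > 13, so we need a1 ≤ 14; a1 = 13 ≤ 14 — OK.
(10) a5 − a8 = 27 − 15 = 12 — OK.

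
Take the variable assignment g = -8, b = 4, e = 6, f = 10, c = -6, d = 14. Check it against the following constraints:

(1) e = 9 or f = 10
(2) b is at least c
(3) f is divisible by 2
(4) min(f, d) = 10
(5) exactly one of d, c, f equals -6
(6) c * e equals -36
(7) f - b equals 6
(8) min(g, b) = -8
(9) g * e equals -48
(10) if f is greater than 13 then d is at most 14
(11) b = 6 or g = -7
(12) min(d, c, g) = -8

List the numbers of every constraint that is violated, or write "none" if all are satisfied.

(1) e = 6 ≠ 9, but f = 10 = 10 (second disjunct)  yes
(2) b = 4, c = -6; 4 ≥ -6  yes
(3) 10 / 2 = 5, so 2 divides 10  yes
(4) min(10, 14) = 10  yes
(5) d=14, c=-6, f=10; 1 of them equals -6  yes
(6) c * e = -6 * 6 = -36  yes
(7) f - b = 10 - 4 = 6  yes
(8) min(-8, 4) = -8  yes
(9) g * e = -8 * 6 = -48  yes
(10) f = 10, not > 13; antecedent false, conditional vacuously true  yes
(11) b = 4 ≠ 6 and g = -8 ≠ -7; both disjuncts false  no
(12) min(14, -6, -8) = -8  yes

Violated: 11.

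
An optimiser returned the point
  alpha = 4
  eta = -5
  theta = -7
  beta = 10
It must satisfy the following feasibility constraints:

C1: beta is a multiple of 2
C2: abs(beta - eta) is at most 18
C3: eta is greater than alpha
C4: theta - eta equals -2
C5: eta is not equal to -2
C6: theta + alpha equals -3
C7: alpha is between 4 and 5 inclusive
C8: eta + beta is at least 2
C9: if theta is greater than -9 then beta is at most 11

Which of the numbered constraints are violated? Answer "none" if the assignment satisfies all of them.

No — constraint 3 is not satisfied.

C1: 10 / 2 = 5, so 2 divides 10 — OK.
C2: abs(10 - (-5)) = 15; 15 ≤ 18 — OK.
C3: eta = -5, alpha = 4; -5 ≤ 4 (want >) — violated.
C4: theta - eta = -7 - (-5) = -2 — OK.
C5: eta = -5, and -5 ≠ -2 — OK.
C6: theta + alpha = -7 + 4 = -3 — OK.
C7: alpha = 4 lies in [4, 5] — OK.
C8: eta + beta = -5 + 10 = 5; 5 ≥ 2 — OK.
C9: theta = -7 > -9, so we need beta ≤ 11; beta = 10 ≤ 11 — OK.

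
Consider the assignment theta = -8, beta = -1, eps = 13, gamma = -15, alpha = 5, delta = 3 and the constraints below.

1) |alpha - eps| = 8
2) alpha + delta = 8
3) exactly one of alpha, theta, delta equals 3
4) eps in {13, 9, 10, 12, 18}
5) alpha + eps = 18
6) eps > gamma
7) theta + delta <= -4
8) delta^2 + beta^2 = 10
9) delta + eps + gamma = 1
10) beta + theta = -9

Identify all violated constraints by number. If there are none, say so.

1) |5 - 13| = 8 — holds.
2) alpha + delta = 5 + 3 = 8 — holds.
3) alpha=5, theta=-8, delta=3; 1 of them equals 3 — holds.
4) eps = 13 is in {13, 9, 10, 12, 18} — holds.
5) alpha + eps = 5 + 13 = 18 — holds.
6) eps = 13, gamma = -15; 13 > -15 — holds.
7) theta + delta = -8 + 3 = -5; -5 ≤ -4 — holds.
8) delta^2 + beta^2 = 3^2 + (-1)^2 = 9 + 1 = 10 — holds.
9) delta + eps + gamma = 3 + 13 + (-15) = 1 — holds.
10) beta + theta = -1 + (-8) = -9 — holds.

No violations.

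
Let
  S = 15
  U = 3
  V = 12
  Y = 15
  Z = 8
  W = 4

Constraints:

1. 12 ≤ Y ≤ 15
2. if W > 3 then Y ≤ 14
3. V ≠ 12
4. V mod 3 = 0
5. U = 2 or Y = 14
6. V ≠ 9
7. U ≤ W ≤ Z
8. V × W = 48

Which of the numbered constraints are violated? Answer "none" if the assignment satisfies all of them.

1. Y = 15 lies in [12, 15] — OK.
2. W = 4 > 3, so we need Y ≤ 14; but Y = 15 > 14 — violated.
3. V = 12, but 12 is required to differ — violated.
4. 12 mod 3 = 0 — OK.
5. U = 3 ≠ 2 and Y = 15 ≠ 14; both disjuncts false — violated.
6. V = 12, and 12 ≠ 9 — OK.
7. values 3 ≤ 4 ≤ 8 — OK.
8. V × W = 12 × 4 = 48 — OK.

Constraints 2, 3, and 5 do not hold.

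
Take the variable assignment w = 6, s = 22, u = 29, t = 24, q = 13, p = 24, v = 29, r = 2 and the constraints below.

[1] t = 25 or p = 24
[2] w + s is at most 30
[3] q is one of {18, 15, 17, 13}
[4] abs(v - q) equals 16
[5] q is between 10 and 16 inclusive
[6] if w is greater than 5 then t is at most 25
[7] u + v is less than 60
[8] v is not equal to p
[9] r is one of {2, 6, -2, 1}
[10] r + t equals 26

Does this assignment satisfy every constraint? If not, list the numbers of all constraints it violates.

Yes — all constraints hold.

[1] t = 24 ≠ 25, but p = 24 = 24 (second disjunct) — satisfied.
[2] w + s = 6 + 22 = 28; 28 ≤ 30 — satisfied.
[3] q = 13 is in {18, 15, 17, 13} — satisfied.
[4] abs(29 - 13) = 16 — satisfied.
[5] q = 13 lies in [10, 16] — satisfied.
[6] w = 6 > 5, so we need t ≤ 25; t = 24 ≤ 25 — satisfied.
[7] u + v = 29 + 29 = 58; 58 < 60 — satisfied.
[8] v = 29, p = 24; distinct — satisfied.
[9] r = 2 is in {2, 6, -2, 1} — satisfied.
[10] r + t = 2 + 24 = 26 — satisfied.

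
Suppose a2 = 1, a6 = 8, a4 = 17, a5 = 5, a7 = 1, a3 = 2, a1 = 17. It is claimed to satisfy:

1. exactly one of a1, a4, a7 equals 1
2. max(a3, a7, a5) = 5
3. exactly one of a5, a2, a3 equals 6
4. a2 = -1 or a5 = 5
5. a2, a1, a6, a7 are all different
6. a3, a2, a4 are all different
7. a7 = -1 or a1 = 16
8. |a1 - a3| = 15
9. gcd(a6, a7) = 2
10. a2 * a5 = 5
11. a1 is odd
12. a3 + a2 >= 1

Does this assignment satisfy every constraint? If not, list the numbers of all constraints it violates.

1. a1=17, a4=17, a7=1; 1 of them equals 1 — OK.
2. max(2, 1, 5) = 5 — OK.
3. a5=5, a2=1, a3=2; 0 of them equal 6, not exactly one — violated.
4. a2 = 1 ≠ -1, but a5 = 5 = 5 (second disjunct) — OK.
5. a2 = a7 = 1, not all different — violated.
6. values 2, 1, 17 are pairwise distinct — OK.
7. a7 = 1 ≠ -1 and a1 = 17 ≠ 16; both disjuncts false — violated.
8. |17 - 2| = 15 — OK.
9. gcd(8, 1) = 1, not 2 — violated.
10. a2 * a5 = 1 * 5 = 5 — OK.
11. a1 = 17 is odd — OK.
12. a3 + a2 = 2 + 1 = 3; 3 ≥ 1 — OK.

Violated: 3, 5, 7, and 9.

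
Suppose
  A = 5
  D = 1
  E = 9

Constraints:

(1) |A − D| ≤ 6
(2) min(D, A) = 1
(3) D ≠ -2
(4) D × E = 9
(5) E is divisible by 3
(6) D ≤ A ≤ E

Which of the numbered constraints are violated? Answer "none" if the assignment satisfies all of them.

(1) |5 − 1| = 4; 4 ≤ 6  ✓
(2) min(1, 5) = 1  ✓
(3) D = 1, and 1 ≠ -2  ✓
(4) D × E = 1 × 9 = 9  ✓
(5) 9 / 3 = 3, so 3 divides 9  ✓
(6) values 1 ≤ 5 ≤ 9  ✓

No violations.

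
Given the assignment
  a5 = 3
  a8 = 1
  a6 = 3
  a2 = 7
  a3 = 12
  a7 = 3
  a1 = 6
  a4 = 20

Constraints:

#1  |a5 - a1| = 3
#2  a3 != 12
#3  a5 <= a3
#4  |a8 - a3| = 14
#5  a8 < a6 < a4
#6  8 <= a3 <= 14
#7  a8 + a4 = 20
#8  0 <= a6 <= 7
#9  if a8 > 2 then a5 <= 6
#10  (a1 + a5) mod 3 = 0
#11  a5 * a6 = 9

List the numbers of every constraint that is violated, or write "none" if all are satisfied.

No — constraints 2, 4, and 7 are not satisfied.

#1 |3 - 6| = 3 — OK.
#2 a3 = 12, but 12 is required to differ — violated.
#3 a5 = 3, a3 = 12; 3 ≤ 12 — OK.
#4 |1 - 12| = 11, not 14 — violated.
#5 values 1 < 3 < 20 — OK.
#6 a3 = 12 lies in [8, 14] — OK.
#7 a8 + a4 = 1 + 20 = 21, not 20 — violated.
#8 a6 = 3 lies in [0, 7] — OK.
#9 a8 = 1, not > 2; antecedent false, conditional vacuously true — OK.
#10 a1 + a5 = 9; 9 mod 3 = 0 — OK.
#11 a5 * a6 = 3 * 3 = 9 — OK.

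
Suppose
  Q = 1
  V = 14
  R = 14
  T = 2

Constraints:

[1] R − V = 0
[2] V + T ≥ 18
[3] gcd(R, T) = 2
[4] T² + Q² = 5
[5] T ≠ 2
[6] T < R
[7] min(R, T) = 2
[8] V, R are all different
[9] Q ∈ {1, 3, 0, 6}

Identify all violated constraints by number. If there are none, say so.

Constraints 2, 5, 8 are violated.

[1] R − V = 14 − 14 = 0 — holds.
[2] V + T = 14 + 2 = 16; 16 < 18, bound 18 not met — fails.
[3] gcd(14, 2) = 2 — holds.
[4] T² + Q² = 2² + 1² = 4 + 1 = 5 — holds.
[5] T = 2, but 2 is required to differ — fails.
[6] T = 2, R = 14; 2 < 14 — holds.
[7] min(14, 2) = 2 — holds.
[8] V = R = 14, not all different — fails.
[9] Q = 1 is in {1, 3, 0, 6} — holds.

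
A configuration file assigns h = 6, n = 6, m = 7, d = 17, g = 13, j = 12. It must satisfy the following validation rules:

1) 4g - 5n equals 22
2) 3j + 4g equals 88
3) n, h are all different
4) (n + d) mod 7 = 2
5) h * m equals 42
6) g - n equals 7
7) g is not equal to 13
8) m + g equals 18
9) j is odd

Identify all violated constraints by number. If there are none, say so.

Violated: 3, 7, 8, 9.

1) 4g - 5n = 4(13) - 5(6) = 22  ✔
2) 3j + 4g = 3(12) + 4(13) = 88  ✔
3) n = h = 6, not all different  ✘
4) n + d = 23; 23 mod 7 = 2  ✔
5) h * m = 6 * 7 = 42  ✔
6) g - n = 13 - 6 = 7  ✔
7) g = 13, but 13 is required to differ  ✘
8) m + g = 7 + 13 = 20, not 18  ✘
9) j = 12 is even  ✘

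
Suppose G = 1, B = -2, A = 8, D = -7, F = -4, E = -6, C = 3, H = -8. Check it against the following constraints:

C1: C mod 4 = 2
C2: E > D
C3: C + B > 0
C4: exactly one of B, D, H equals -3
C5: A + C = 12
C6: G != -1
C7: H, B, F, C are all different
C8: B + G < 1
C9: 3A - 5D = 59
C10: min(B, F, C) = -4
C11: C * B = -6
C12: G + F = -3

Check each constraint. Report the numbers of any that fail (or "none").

Constraints 1, 4, and 5 are violated.

C1: 3 mod 4 = 3, not 2  no
C2: E = -6, D = -7; -6 > -7  yes
C3: C + B = 3 + (-2) = 1; 1 > 0  yes
C4: B=-2, D=-7, H=-8; 0 of them equal -3, not exactly one  no
C5: A + C = 8 + 3 = 11, not 12  no
C6: G = 1, and 1 ≠ -1  yes
C7: values -8, -2, -4, 3 are pairwise distinct  yes
C8: B + G = -2 + 1 = -1; -1 < 1  yes
C9: 3A - 5D = 3(8) - 5(-7) = 59  yes
C10: min(-2, -4, 3) = -4  yes
C11: C * B = 3 * (-2) = -6  yes
C12: G + F = 1 + (-4) = -3  yes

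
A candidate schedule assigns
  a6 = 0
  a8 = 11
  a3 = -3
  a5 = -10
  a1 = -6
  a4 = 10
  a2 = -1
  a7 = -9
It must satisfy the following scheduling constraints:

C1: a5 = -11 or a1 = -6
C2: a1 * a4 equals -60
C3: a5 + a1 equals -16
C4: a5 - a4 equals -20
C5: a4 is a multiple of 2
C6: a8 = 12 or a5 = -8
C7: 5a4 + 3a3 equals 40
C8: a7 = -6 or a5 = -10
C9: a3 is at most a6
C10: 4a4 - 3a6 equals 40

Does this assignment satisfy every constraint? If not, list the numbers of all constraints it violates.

C1: a5 = -10 ≠ -11, but a1 = -6 = -6 (second disjunct)  holds
C2: a1 * a4 = -6 * 10 = -60  holds
C3: a5 + a1 = -10 + (-6) = -16  holds
C4: a5 - a4 = -10 - 10 = -20  holds
C5: 10 / 2 = 5, so 2 divides 10  holds
C6: a8 = 11 ≠ 12 and a5 = -10 ≠ -8; both disjuncts false  fails
C7: 5a4 + 3a3 = 5(10) + 3(-3) = 41, not 40  fails
C8: a7 = -9 ≠ -6, but a5 = -10 = -10 (second disjunct)  holds
C9: a3 = -3, a6 = 0; -3 ≤ 0  holds
C10: 4a4 - 3a6 = 4(10) - 3(0) = 40  holds

Constraints 6 and 7 do not hold.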